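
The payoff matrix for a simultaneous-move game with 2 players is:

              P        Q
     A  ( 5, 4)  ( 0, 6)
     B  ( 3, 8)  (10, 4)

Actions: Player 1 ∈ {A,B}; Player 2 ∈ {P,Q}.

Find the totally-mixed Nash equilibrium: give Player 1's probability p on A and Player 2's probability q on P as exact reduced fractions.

p=2/3, q=5/6

P1 indiff ⇒ q·5+(1-q)·0 = q·3+(1-q)·10 ⇒ q(2) = (1-q)(10) ⇒ q = 5/6
P2 indiff ⇒ p·4+(1-p)·8 = p·6+(1-p)·4 ⇒ p(-2) = (1-p)(-4) ⇒ p = 2/3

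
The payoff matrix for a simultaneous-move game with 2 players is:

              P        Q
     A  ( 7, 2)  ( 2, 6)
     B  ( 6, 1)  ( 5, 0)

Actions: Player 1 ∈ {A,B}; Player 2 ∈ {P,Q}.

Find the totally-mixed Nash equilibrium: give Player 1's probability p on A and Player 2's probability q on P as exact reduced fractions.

(p,q) = (1/5, 3/4)

P1 indiff ⇒ q·7+(1-q)·2 = q·6+(1-q)·5 ⇒ q(1) = (1-q)(3) ⇒ q = 3/4
P2 indiff ⇒ p·2+(1-p)·1 = p·6+(1-p)·0 ⇒ p(-4) = (1-p)(-1) ⇒ p = 1/5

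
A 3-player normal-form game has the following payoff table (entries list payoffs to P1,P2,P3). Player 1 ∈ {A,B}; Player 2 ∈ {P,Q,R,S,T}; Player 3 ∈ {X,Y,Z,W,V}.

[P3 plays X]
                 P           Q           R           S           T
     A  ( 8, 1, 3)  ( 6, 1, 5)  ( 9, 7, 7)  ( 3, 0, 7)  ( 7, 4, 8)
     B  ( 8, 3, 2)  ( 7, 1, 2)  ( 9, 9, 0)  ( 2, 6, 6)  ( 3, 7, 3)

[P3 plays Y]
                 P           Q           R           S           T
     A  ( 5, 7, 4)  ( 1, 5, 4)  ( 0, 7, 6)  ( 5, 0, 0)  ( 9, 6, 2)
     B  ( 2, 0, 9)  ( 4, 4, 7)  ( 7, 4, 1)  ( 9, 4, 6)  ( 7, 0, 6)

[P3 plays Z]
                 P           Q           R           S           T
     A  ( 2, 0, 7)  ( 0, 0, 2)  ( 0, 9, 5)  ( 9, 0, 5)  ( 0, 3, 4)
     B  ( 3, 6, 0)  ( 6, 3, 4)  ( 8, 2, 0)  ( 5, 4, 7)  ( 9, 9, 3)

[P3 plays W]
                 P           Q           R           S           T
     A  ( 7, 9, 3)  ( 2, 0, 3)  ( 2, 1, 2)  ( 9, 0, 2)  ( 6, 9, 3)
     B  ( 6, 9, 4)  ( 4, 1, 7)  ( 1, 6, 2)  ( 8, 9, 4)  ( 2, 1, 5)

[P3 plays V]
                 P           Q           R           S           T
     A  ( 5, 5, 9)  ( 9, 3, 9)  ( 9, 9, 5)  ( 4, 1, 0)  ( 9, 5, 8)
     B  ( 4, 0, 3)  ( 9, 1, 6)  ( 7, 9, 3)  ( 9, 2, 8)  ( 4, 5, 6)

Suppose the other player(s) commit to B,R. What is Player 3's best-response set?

argmax u_3 = {V}

u_3(X vs B,R) = 0
u_3(Y vs B,R) = 1
u_3(Z vs B,R) = 0
u_3(W vs B,R) = 2
u_3(V vs B,R) = 3
max payoff 3 at {V}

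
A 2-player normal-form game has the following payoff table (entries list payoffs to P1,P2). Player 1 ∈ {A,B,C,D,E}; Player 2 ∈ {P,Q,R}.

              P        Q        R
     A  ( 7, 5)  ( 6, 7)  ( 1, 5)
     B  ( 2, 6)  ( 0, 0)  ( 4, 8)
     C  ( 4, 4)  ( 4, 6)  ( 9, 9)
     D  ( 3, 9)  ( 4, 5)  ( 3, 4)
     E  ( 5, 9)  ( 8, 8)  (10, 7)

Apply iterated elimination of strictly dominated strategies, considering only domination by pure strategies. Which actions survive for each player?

P1 drop B (C beats it: P:4>2 Q:4>0 R:9>4)
P1 drop C (E beats it: P:5>4 Q:8>4 R:10>9)
P1 drop D (E beats it: P:5>3 Q:8>4 R:10>3)
P2 drop R (Q beats it: A:7>5 E:8>7)
P1→{A,E} P2→{P,Q}

Remaining: P1:{A,E} P2:{P,Q}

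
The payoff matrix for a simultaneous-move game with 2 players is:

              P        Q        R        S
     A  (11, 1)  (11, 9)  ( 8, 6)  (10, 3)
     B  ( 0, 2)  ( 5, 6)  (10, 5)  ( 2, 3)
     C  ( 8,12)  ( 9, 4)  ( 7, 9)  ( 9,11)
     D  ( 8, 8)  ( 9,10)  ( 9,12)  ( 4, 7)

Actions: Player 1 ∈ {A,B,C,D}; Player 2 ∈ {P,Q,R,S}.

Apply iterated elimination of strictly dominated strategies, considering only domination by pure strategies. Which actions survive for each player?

P1 drop C (A beats it: P:11>8 Q:11>9 R:8>7 S:10>9)
P2 drop P (Q beats it: A:9>1 B:6>2 D:10>8)
P2 drop S (Q beats it: A:9>3 B:6>3 D:10>7)
P1→{A,B,D} P2→{Q,R}

Remaining: P1:{A,B,D} P2:{Q,R}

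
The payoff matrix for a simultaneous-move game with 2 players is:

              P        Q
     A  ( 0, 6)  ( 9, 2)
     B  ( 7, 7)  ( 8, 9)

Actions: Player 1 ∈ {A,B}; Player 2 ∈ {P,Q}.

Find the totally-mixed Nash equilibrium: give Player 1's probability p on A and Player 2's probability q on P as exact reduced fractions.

P1 indiff ⇒ q·0+(1-q)·9 = q·7+(1-q)·8 ⇒ q(-7) = (1-q)(-1) ⇒ q = 1/8
P2 indiff ⇒ p·6+(1-p)·7 = p·2+(1-p)·9 ⇒ p(4) = (1-p)(2) ⇒ p = 1/3

p=1/3, q=1/8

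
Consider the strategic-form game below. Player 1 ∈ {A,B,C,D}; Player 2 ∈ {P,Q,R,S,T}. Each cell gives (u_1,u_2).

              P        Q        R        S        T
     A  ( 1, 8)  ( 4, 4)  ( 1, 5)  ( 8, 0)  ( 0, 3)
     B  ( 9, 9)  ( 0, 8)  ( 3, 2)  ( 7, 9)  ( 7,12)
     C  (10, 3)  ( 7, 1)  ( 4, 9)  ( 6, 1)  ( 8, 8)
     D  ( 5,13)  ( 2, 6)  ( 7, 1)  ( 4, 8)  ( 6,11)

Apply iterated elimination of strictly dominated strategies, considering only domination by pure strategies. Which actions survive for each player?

IESDS → P1:{C,D} P2:{P,R,T}

P2 drop Q (P beats it: A:8>4 B:9>8 C:3>1 D:13>6)
P2 drop S (T beats it: A:3>0 B:12>9 C:8>1 D:11>8)
P1 drop A (B beats it: P:9>1 R:3>1 T:7>0)
P1 drop B (C beats it: P:10>9 R:4>3 T:8>7)
P1→{C,D} P2→{P,R,T}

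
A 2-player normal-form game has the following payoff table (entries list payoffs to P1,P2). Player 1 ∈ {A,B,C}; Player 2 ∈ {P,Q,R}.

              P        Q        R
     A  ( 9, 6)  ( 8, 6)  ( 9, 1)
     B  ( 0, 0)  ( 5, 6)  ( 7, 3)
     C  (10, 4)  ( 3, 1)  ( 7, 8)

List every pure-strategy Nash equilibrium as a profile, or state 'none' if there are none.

Nash profiles: (A,Q)

(A,P): not NE [P1→C gives 10>9]
(A,Q): NE
(A,R): not NE [P2→Q gives 6>1]
(B,P): not NE [P1→C gives 10>0; P2→Q gives 6>0]
(B,Q): not NE [P1→A gives 8>5]
(B,R): not NE [P1→A gives 9>7; P2→Q gives 6>3]
(C,P): not NE [P2→R gives 8>4]
(C,Q): not NE [P1→A gives 8>3; P2→R gives 8>1]
(C,R): not NE [P1→A gives 9>7]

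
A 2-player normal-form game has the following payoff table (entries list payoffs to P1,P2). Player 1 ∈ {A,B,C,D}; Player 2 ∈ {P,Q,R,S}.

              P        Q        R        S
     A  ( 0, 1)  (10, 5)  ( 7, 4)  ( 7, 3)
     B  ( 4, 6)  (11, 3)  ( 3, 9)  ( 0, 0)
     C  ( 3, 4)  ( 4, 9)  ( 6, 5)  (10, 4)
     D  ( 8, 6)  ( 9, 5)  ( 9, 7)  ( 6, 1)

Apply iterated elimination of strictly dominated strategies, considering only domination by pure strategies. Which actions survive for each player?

P2 drop P (R beats it: A:4>1 B:9>6 C:5>4 D:7>6)
P2 drop S (Q beats it: A:5>3 B:3>0 C:9>4 D:5>1)
P1 drop C (A beats it: Q:10>4 R:7>6)
P1→{A,B,D} P2→{Q,R}

Survivors P1:{A,B,D} P2:{Q,R}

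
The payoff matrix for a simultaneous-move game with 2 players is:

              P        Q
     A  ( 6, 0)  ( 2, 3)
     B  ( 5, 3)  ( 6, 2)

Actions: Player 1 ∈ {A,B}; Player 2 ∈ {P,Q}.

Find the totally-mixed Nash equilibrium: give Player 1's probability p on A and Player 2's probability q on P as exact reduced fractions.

P1 indiff ⇒ q·6+(1-q)·2 = q·5+(1-q)·6 ⇒ q(1) = (1-q)(4) ⇒ q = 4/5
P2 indiff ⇒ p·0+(1-p)·3 = p·3+(1-p)·2 ⇒ p(-3) = (1-p)(-1) ⇒ p = 1/4

(p,q) = (1/4, 4/5)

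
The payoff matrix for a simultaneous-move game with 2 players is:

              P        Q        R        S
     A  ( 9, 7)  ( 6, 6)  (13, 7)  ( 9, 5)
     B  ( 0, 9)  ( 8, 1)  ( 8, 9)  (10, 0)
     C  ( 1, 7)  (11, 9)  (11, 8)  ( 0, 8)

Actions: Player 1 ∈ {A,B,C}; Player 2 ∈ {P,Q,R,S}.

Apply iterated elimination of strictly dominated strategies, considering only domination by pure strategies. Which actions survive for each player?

Survivors P1:{A,C} P2:{P,Q,R}

P2 drop S (Q beats it: A:6>5 B:1>0 C:9>8)
P1 drop B (C beats it: P:1>0 Q:11>8 R:11>8)
P1→{A,C} P2→{P,Q,R}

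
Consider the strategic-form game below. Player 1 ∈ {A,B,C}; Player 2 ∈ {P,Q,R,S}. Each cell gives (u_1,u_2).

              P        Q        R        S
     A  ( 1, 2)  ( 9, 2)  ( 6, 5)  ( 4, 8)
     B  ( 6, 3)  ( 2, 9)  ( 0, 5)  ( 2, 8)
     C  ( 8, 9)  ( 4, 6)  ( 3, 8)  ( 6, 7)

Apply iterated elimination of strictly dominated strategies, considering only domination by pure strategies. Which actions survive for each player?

Survivors P1:{A,C} P2:{P,R,S}

P1 drop B (C beats it: P:8>6 Q:4>2 R:3>0 S:6>2)
P2 drop Q (R beats it: A:5>2 C:8>6)
P1→{A,C} P2→{P,R,S}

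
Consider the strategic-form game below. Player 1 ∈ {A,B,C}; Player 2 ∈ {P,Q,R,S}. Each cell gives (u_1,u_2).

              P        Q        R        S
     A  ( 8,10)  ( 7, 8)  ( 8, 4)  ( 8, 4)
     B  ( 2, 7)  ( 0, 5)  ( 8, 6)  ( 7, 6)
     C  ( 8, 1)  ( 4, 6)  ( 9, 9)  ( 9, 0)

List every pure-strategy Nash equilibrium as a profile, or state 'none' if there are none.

NE set: (A,P), (C,R)

(A,P): NE
(A,Q): not NE [P2→P gives 10>8]
(A,R): not NE [P1→C gives 9>8; P2→P gives 10>4]
(A,S): not NE [P1→C gives 9>8; P2→P gives 10>4]
(B,P): not NE [P1→C gives 8>2]
(B,Q): not NE [P1→A gives 7>0; P2→P gives 7>5]
(B,R): not NE [P1→C gives 9>8; P2→P gives 7>6]
(B,S): not NE [P1→C gives 9>7; P2→P gives 7>6]
(C,P): not NE [P2→R gives 9>1]
(C,Q): not NE [P1→A gives 7>4; P2→R gives 9>6]
(C,R): NE
(C,S): not NE [P2→R gives 9>0]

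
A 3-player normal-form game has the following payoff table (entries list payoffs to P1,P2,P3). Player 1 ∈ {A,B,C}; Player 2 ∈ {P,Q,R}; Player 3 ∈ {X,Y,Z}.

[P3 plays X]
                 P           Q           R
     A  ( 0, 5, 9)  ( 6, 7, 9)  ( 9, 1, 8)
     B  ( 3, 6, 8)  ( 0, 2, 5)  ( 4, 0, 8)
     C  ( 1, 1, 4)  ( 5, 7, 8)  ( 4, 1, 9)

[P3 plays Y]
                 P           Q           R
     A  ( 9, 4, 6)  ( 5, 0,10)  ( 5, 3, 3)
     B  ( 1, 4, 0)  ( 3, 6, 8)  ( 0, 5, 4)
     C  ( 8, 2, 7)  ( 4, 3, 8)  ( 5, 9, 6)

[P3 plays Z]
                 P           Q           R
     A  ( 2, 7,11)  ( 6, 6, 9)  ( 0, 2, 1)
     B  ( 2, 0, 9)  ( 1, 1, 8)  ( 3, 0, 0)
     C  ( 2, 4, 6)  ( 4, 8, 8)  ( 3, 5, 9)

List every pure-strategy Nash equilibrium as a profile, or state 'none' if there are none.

PSNE = {(A,P,Z)}

(A,P,X): not NE [P1→B gives 3>0; P2→Q gives 7>5; P3→Z gives 11>9]
(A,P,Y): not NE [P3→Z gives 11>6]
(A,P,Z): NE
(A,Q,X): not NE [P3→Y gives 10>9]
(A,Q,Y): not NE [P2→P gives 4>0]
(A,Q,Z): not NE [P2→P gives 7>6; P3→Y gives 10>9]
(A,R,X): not NE [P2→Q gives 7>1]
(A,R,Y): not NE [P2→P gives 4>3; P3→X gives 8>3]
(A,R,Z): not NE [P1→C gives 3>0; P2→P gives 7>2; P3→X gives 8>1]
(B,P,X): not NE [P3→Z gives 9>8]
(B,P,Y): not NE [P1→A gives 9>1; P2→Q gives 6>4; P3→Z gives 9>0]
(B,P,Z): not NE [P2→Q gives 1>0]
(B,Q,X): not NE [P1→A gives 6>0; P2→P gives 6>2; P3→Z gives 8>5]
(B,Q,Y): not NE [P1→A gives 5>3]
(B,Q,Z): not NE [P1→A gives 6>1]
(B,R,X): not NE [P1→A gives 9>4; P2→P gives 6>0]
(B,R,Y): not NE [P1→C gives 5>0; P2→Q gives 6>5; P3→X gives 8>4]
(B,R,Z): not NE [P2→Q gives 1>0; P3→X gives 8>0]
(C,P,X): not NE [P1→B gives 3>1; P2→Q gives 7>1; P3→Y gives 7>4]
(C,P,Y): not NE [P1→A gives 9>8; P2→R gives 9>2]
(C,P,Z): not NE [P2→Q gives 8>4; P3→Y gives 7>6]
(C,Q,X): not NE [P1→A gives 6>5]
(C,Q,Y): not NE [P1→A gives 5>4; P2→R gives 9>3]
(C,Q,Z): not NE [P1→A gives 6>4]
(C,R,X): not NE [P1→A gives 9>4; P2→Q gives 7>1]
(C,R,Y): not NE [P3→Z gives 9>6]
(C,R,Z): not NE [P2→Q gives 8>5]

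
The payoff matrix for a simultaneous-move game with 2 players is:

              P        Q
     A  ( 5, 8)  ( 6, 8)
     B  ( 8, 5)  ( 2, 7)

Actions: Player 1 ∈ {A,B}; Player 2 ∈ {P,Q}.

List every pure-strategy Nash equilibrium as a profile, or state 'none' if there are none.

(A,P): not NE [P1→B gives 8>5]
(A,Q): NE
(B,P): not NE [P2→Q gives 7>5]
(B,Q): not NE [P1→A gives 6>2]

NE set: (A,Q)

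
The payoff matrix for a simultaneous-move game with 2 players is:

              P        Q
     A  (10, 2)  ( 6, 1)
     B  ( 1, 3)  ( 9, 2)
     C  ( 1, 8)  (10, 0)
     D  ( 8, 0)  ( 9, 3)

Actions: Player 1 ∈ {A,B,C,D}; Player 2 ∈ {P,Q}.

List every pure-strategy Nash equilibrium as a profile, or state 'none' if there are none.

(A,P): NE
(A,Q): not NE [P1→C gives 10>6; P2→P gives 2>1]
(B,P): not NE [P1→A gives 10>1]
(B,Q): not NE [P1→C gives 10>9; P2→P gives 3>2]
(C,P): not NE [P1→A gives 10>1]
(C,Q): not NE [P2→P gives 8>0]
(D,P): not NE [P1→A gives 10>8; P2→Q gives 3>0]
(D,Q): not NE [P1→C gives 10>9]

NE set: (A,P)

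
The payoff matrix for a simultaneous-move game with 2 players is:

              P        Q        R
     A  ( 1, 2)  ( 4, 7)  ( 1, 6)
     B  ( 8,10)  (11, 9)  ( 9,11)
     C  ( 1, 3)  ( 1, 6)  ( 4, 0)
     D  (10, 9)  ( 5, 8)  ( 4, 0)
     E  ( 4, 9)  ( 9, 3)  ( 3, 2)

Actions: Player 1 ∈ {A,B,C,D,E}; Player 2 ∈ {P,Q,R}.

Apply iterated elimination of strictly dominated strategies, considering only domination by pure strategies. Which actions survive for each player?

P1 drop A (B beats it: P:8>1 Q:11>4 R:9>1)
P1 drop C (B beats it: P:8>1 Q:11>1 R:9>4)
P1 drop E (B beats it: P:8>4 Q:11>9 R:9>3)
P2 drop Q (P beats it: B:10>9 D:9>8)
P1→{B,D} P2→{P,R}

IESDS → P1:{B,D} P2:{P,R}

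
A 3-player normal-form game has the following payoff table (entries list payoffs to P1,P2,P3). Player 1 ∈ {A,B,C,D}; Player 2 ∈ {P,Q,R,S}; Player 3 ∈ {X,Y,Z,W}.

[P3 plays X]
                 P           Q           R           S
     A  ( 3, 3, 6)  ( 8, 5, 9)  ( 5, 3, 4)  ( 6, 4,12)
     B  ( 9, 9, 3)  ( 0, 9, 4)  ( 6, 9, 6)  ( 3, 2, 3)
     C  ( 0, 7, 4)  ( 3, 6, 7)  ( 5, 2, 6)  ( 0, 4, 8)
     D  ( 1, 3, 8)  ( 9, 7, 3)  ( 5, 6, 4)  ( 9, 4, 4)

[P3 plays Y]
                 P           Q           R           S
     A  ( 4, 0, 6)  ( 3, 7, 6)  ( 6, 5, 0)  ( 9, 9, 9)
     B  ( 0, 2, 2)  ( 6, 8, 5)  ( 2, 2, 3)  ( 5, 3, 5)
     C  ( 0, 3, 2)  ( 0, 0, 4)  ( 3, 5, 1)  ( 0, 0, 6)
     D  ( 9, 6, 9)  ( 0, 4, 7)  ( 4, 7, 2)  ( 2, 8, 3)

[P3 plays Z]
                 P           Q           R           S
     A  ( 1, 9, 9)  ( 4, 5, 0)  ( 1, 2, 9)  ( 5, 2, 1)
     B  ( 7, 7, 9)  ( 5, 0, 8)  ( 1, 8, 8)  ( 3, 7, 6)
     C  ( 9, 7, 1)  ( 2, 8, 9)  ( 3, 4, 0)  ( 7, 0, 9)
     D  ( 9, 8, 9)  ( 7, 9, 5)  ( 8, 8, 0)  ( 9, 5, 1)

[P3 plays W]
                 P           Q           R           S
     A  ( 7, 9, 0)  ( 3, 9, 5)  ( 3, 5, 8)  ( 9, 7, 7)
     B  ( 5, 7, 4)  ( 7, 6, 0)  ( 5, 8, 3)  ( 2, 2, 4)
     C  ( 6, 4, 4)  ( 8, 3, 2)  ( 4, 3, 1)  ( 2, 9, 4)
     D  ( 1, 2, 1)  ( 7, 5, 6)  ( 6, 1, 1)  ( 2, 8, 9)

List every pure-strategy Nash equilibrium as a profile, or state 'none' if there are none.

Equilibria: none

(A,P,X): not NE [P1→B gives 9>3; P2→Q gives 5>3; P3→Z gives 9>6]
(A,P,Y): not NE [P1→D gives 9>4; P2→S gives 9>0; P3→Z gives 9>6]
(A,P,Z): not NE [P1→D gives 9>1]
(A,P,W): not NE [P3→Z gives 9>0]
(A,Q,X): not NE [P1→D gives 9>8]
(A,Q,Y): not NE [P1→B gives 6>3; P2→S gives 9>7; P3→X gives 9>6]
(A,Q,Z): not NE [P1→D gives 7>4; P2→P gives 9>5; P3→X gives 9>0]
(A,Q,W): not NE [P1→C gives 8>3; P3→X gives 9>5]
(A,R,X): not NE [P1→B gives 6>5; P2→Q gives 5>3; P3→Z gives 9>4]
(A,R,Y): not NE [P2→S gives 9>5; P3→Z gives 9>0]
(A,R,Z): not NE [P1→D gives 8>1; P2→P gives 9>2]
(A,R,W): not NE [P1→D gives 6>3; P2→Q gives 9>5; P3→Z gives 9>8]
(A,S,X): not NE [P1→D gives 9>6; P2→Q gives 5>4]
(A,S,Y): not NE [P3→X gives 12>9]
(A,S,Z): not NE [P1→D gives 9>5; P2→P gives 9>2; P3→X gives 12>1]
(A,S,W): not NE [P2→Q gives 9>7; P3→X gives 12>7]
(B,P,X): not NE [P3→Z gives 9>3]
(B,P,Y): not NE [P1→D gives 9>0; P2→Q gives 8>2; P3→Z gives 9>2]
(B,P,Z): not NE [P1→D gives 9>7; P2→R gives 8>7]
(B,P,W): not NE [P1→A gives 7>5; P2→R gives 8>7; P3→Z gives 9>4]
(B,Q,X): not NE [P1→D gives 9>0; P3→Z gives 8>4]
(B,Q,Y): not NE [P3→Z gives 8>5]
(B,Q,Z): not NE [P1→D gives 7>5; P2→R gives 8>0]
(B,Q,W): not NE [P1→C gives 8>7; P2→R gives 8>6; P3→Z gives 8>0]
(B,R,X): not NE [P3→Z gives 8>6]
(B,R,Y): not NE [P1→A gives 6>2; P2→Q gives 8>2; P3→Z gives 8>3]
(B,R,Z): not NE [P1→D gives 8>1]
(B,R,W): not NE [P1→D gives 6>5; P3→Z gives 8>3]
(B,S,X): not NE [P1→D gives 9>3; P2→R gives 9>2; P3→Z gives 6>3]
(B,S,Y): not NE [P1→A gives 9>5; P2→Q gives 8>3; P3→Z gives 6>5]
(B,S,Z): not NE [P1→D gives 9>3; P2→R gives 8>7]
(B,S,W): not NE [P1→A gives 9>2; P2→R gives 8>2; P3→Z gives 6>4]
(C,P,X): not NE [P1→B gives 9>0]
(C,P,Y): not NE [P1→D gives 9>0; P2→R gives 5>3; P3→W gives 4>2]
(C,P,Z): not NE [P2→Q gives 8>7; P3→W gives 4>1]
(C,P,W): not NE [P1→A gives 7>6; P2→S gives 9>4]
(C,Q,X): not NE [P1→D gives 9>3; P2→P gives 7>6; P3→Z gives 9>7]
(C,Q,Y): not NE [P1→B gives 6>0; P2→R gives 5>0; P3→Z gives 9>4]
(C,Q,Z): not NE [P1→D gives 7>2]
(C,Q,W): not NE [P2→S gives 9>3; P3→Z gives 9>2]
(C,R,X): not NE [P1→B gives 6>5; P2→P gives 7>2]
(C,R,Y): not NE [P1→A gives 6>3; P3→X gives 6>1]
(C,R,Z): not NE [P1→D gives 8>3; P2→Q gives 8>4; P3→X gives 6>0]
(C,R,W): not NE [P1→D gives 6>4; P2→S gives 9>3; P3→X gives 6>1]
(C,S,X): not NE [P1→D gives 9>0; P2→P gives 7>4; P3→Z gives 9>8]
(C,S,Y): not NE [P1→A gives 9>0; P2→R gives 5>0; P3→Z gives 9>6]
(C,S,Z): not NE [P1→D gives 9>7; P2→Q gives 8>0]
(C,S,W): not NE [P1→A gives 9>2; P3→Z gives 9>4]
(D,P,X): not NE [P1→B gives 9>1; P2→Q gives 7>3; P3→Z gives 9>8]
(D,P,Y): not NE [P2→S gives 8>6]
(D,P,Z): not NE [P2→Q gives 9>8]
(D,P,W): not NE [P1→A gives 7>1; P2→S gives 8>2; P3→Z gives 9>1]
(D,Q,X): not NE [P3→Y gives 7>3]
(D,Q,Y): not NE [P1→B gives 6>0; P2→S gives 8>4]
(D,Q,Z): not NE [P3→Y gives 7>5]
(D,Q,W): not NE [P1→C gives 8>7; P2→S gives 8>5; P3→Y gives 7>6]
(D,R,X): not NE [P1→B gives 6>5; P2→Q gives 7>6]
(D,R,Y): not NE [P1→A gives 6>4; P2→S gives 8>7; P3→X gives 4>2]
(D,R,Z): not NE [P2→Q gives 9>8; P3→X gives 4>0]
(D,R,W): not NE [P2→S gives 8>1; P3→X gives 4>1]
(D,S,X): not NE [P2→Q gives 7>4; P3→W gives 9>4]
(D,S,Y): not NE [P1→A gives 9>2; P3→W gives 9>3]
(D,S,Z): not NE [P2→Q gives 9>5; P3→W gives 9>1]
(D,S,W): not NE [P1→A gives 9>2]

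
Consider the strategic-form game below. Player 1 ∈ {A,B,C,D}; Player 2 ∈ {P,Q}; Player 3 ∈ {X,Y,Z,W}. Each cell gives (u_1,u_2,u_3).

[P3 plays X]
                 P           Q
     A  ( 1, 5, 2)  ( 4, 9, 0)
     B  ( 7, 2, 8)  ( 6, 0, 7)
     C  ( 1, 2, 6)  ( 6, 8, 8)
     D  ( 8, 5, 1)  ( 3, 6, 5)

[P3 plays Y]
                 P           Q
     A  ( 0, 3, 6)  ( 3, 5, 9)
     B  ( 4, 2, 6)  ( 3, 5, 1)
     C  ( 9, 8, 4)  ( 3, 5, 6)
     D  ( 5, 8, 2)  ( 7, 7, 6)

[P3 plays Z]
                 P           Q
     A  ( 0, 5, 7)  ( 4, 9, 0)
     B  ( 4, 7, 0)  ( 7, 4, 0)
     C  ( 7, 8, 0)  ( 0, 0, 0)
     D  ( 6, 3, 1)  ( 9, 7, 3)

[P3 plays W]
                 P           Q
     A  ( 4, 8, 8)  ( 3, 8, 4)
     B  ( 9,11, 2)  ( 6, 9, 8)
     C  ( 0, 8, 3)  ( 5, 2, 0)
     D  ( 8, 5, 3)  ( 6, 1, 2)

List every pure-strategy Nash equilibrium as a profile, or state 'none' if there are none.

(A,P,X): not NE [P1→D gives 8>1; P2→Q gives 9>5; P3→W gives 8>2]
(A,P,Y): not NE [P1→C gives 9>0; P2→Q gives 5>3; P3→W gives 8>6]
(A,P,Z): not NE [P1→C gives 7>0; P2→Q gives 9>5; P3→W gives 8>7]
(A,P,W): not NE [P1→B gives 9>4]
(A,Q,X): not NE [P1→C gives 6>4; P3→Y gives 9>0]
(A,Q,Y): not NE [P1→D gives 7>3]
(A,Q,Z): not NE [P1→D gives 9>4; P3→Y gives 9>0]
(A,Q,W): not NE [P1→D gives 6>3; P3→Y gives 9>4]
(B,P,X): not NE [P1→D gives 8>7]
(B,P,Y): not NE [P1→C gives 9>4; P2→Q gives 5>2; P3→X gives 8>6]
(B,P,Z): not NE [P1→C gives 7>4; P3→X gives 8>0]
(B,P,W): not NE [P3→X gives 8>2]
(B,Q,X): not NE [P2→P gives 2>0; P3→W gives 8>7]
(B,Q,Y): not NE [P1→D gives 7>3; P3→W gives 8>1]
(B,Q,Z): not NE [P1→D gives 9>7; P2→P gives 7>4; P3→W gives 8>0]
(B,Q,W): not NE [P2→P gives 11>9]
(C,P,X): not NE [P1→D gives 8>1; P2→Q gives 8>2]
(C,P,Y): not NE [P3→X gives 6>4]
(C,P,Z): not NE [P3→X gives 6>0]
(C,P,W): not NE [P1→B gives 9>0; P3→X gives 6>3]
(C,Q,X): NE
(C,Q,Y): not NE [P1→D gives 7>3; P2→P gives 8>5; P3→X gives 8>6]
(C,Q,Z): not NE [P1→D gives 9>0; P2→P gives 8>0; P3→X gives 8>0]
(C,Q,W): not NE [P1→D gives 6>5; P2→P gives 8>2; P3→X gives 8>0]
(D,P,X): not NE [P2→Q gives 6>5; P3→W gives 3>1]
(D,P,Y): not NE [P1→C gives 9>5; P3→W gives 3>2]
(D,P,Z): not NE [P1→C gives 7>6; P2→Q gives 7>3; P3→W gives 3>1]
(D,P,W): not NE [P1→B gives 9>8]
(D,Q,X): not NE [P1→C gives 6>3; P3→Y gives 6>5]
(D,Q,Y): not NE [P2→P gives 8>7]
(D,Q,Z): not NE [P3→Y gives 6>3]
(D,Q,W): not NE [P2→P gives 5>1; P3→Y gives 6>2]

Nash profiles: (C,Q,X)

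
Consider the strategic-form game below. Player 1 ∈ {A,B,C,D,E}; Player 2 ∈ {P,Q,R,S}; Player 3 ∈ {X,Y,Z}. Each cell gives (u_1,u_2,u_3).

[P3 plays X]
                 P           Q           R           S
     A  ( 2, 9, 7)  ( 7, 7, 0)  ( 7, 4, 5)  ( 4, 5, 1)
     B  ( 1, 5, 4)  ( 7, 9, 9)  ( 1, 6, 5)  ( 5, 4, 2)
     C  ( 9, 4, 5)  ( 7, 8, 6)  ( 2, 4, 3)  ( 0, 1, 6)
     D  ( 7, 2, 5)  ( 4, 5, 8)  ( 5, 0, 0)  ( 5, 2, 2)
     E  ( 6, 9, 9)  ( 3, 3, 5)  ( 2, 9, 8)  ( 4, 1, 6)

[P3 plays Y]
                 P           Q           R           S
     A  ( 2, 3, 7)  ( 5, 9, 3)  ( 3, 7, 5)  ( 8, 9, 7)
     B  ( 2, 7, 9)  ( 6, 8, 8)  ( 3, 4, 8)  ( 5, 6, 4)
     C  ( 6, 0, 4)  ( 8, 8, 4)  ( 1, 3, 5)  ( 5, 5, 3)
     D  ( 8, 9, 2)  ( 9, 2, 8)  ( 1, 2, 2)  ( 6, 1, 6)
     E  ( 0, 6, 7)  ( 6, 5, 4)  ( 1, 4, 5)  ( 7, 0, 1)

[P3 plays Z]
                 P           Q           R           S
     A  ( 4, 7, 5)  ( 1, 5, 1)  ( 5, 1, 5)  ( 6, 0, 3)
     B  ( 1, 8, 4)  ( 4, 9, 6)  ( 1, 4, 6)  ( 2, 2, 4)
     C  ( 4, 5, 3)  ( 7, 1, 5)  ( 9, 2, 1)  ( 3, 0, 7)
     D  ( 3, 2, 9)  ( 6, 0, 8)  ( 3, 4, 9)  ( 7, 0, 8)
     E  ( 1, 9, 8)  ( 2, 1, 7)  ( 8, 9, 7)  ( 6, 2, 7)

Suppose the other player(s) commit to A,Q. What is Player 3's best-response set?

u_3(X vs A,Q) = 0
u_3(Y vs A,Q) = 3
u_3(Z vs A,Q) = 1
max payoff 3 at {Y}

argmax u_3 = {Y}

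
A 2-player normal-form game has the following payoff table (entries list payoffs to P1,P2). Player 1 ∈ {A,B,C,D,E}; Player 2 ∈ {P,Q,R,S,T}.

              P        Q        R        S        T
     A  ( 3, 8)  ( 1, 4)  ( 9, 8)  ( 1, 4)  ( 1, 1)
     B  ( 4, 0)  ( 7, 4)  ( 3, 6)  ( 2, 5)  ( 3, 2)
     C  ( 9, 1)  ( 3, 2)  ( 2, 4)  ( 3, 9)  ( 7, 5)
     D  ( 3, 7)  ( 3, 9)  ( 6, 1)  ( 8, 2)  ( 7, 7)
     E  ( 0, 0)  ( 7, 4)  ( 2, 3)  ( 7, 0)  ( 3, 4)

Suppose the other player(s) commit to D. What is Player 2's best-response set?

BR_2 = {Q}

u_2(P vs D) = 7
u_2(Q vs D) = 9
u_2(R vs D) = 1
u_2(S vs D) = 2
u_2(T vs D) = 7
max payoff 9 at {Q}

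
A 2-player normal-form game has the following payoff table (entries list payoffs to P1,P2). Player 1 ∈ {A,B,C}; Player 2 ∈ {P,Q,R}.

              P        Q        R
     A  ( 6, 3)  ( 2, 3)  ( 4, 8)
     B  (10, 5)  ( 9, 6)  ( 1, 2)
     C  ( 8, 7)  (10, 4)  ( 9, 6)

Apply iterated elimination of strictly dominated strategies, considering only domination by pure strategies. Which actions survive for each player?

P1 drop A (C beats it: P:8>6 Q:10>2 R:9>4)
P2 drop R (P beats it: B:5>2 C:7>6)
P1→{B,C} P2→{P,Q}

IESDS → P1:{B,C} P2:{P,Q}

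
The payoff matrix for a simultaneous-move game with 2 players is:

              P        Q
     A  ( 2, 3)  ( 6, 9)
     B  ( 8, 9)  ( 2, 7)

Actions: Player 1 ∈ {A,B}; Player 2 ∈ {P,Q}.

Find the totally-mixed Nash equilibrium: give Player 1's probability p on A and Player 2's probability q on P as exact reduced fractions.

p=1/4, q=2/5

P1 indiff ⇒ q·2+(1-q)·6 = q·8+(1-q)·2 ⇒ q(-6) = (1-q)(-4) ⇒ q = 2/5
P2 indiff ⇒ p·3+(1-p)·9 = p·9+(1-p)·7 ⇒ p(-6) = (1-p)(-2) ⇒ p = 1/4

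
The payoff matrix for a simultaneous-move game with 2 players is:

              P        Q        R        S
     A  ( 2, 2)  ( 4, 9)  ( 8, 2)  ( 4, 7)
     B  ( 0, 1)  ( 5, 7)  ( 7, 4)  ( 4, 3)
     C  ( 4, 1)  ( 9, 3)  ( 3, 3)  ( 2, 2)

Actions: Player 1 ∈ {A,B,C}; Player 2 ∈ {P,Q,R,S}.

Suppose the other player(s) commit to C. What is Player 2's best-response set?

u_2(P vs C) = 1
u_2(Q vs C) = 3
u_2(R vs C) = 3
u_2(S vs C) = 2
max payoff 3 at {Q,R}

BR_2 = {Q,R}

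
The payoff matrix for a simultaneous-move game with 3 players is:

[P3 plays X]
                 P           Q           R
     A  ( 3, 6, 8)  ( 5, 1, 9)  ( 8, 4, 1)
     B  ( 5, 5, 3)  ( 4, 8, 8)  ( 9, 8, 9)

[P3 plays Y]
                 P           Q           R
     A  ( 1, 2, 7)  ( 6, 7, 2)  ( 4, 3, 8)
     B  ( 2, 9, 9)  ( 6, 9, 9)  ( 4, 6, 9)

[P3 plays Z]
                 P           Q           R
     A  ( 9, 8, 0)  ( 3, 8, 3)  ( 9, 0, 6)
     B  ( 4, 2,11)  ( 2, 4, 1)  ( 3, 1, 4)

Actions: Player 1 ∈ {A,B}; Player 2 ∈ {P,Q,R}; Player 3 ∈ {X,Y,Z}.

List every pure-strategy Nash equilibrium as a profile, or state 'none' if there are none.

(A,P,X): not NE [P1→B gives 5>3]
(A,P,Y): not NE [P1→B gives 2>1; P2→Q gives 7>2; P3→X gives 8>7]
(A,P,Z): not NE [P3→X gives 8>0]
(A,Q,X): not NE [P2→P gives 6>1]
(A,Q,Y): not NE [P3→X gives 9>2]
(A,Q,Z): not NE [P3→X gives 9>3]
(A,R,X): not NE [P1→B gives 9>8; P2→P gives 6>4; P3→Y gives 8>1]
(A,R,Y): not NE [P2→Q gives 7>3]
(A,R,Z): not NE [P2→Q gives 8>0; P3→Y gives 8>6]
(B,P,X): not NE [P2→R gives 8>5; P3→Z gives 11>3]
(B,P,Y): not NE [P3→Z gives 11>9]
(B,P,Z): not NE [P1→A gives 9>4; P2→Q gives 4>2]
(B,Q,X): not NE [P1→A gives 5>4; P3→Y gives 9>8]
(B,Q,Y): NE
(B,Q,Z): not NE [P1→A gives 3>2; P3→Y gives 9>1]
(B,R,X): NE
(B,R,Y): not NE [P2→Q gives 9>6]
(B,R,Z): not NE [P1→A gives 9>3; P2→Q gives 4>1; P3→Y gives 9>4]

PSNE = {(B,Q,Y), (B,R,X)}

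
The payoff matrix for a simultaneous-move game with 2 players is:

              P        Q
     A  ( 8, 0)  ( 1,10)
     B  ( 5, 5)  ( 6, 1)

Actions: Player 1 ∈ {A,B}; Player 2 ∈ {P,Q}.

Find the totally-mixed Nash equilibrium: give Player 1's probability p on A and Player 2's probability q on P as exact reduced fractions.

P1 indiff ⇒ q·8+(1-q)·1 = q·5+(1-q)·6 ⇒ q(3) = (1-q)(5) ⇒ q = 5/8
P2 indiff ⇒ p·0+(1-p)·5 = p·10+(1-p)·1 ⇒ p(-10) = (1-p)(-4) ⇒ p = 2/7

P1 mixes 2/7 on A; P2 mixes 5/8 on P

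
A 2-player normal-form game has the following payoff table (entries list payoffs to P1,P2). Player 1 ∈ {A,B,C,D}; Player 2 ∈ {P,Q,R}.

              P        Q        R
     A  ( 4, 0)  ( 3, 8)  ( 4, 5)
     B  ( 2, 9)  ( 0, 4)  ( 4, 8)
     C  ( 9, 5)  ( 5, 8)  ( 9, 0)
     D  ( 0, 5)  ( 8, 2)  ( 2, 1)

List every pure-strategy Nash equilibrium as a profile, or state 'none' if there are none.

Equilibria: none

(A,P): not NE [P1→C gives 9>4; P2→Q gives 8>0]
(A,Q): not NE [P1→D gives 8>3]
(A,R): not NE [P1→C gives 9>4; P2→Q gives 8>5]
(B,P): not NE [P1→C gives 9>2]
(B,Q): not NE [P1→D gives 8>0; P2→P gives 9>4]
(B,R): not NE [P1→C gives 9>4; P2→P gives 9>8]
(C,P): not NE [P2→Q gives 8>5]
(C,Q): not NE [P1→D gives 8>5]
(C,R): not NE [P2→Q gives 8>0]
(D,P): not NE [P1→C gives 9>0]
(D,Q): not NE [P2→P gives 5>2]
(D,R): not NE [P1→C gives 9>2; P2→P gives 5>1]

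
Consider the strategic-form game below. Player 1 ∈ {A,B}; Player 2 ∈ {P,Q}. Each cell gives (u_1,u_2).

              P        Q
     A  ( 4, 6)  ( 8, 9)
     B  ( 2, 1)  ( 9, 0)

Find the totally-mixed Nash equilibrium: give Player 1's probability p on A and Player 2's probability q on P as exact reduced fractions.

P1 mixes 1/4 on A; P2 mixes 1/3 on P

P1 indiff ⇒ q·4+(1-q)·8 = q·2+(1-q)·9 ⇒ q(2) = (1-q)(1) ⇒ q = 1/3
P2 indiff ⇒ p·6+(1-p)·1 = p·9+(1-p)·0 ⇒ p(-3) = (1-p)(-1) ⇒ p = 1/4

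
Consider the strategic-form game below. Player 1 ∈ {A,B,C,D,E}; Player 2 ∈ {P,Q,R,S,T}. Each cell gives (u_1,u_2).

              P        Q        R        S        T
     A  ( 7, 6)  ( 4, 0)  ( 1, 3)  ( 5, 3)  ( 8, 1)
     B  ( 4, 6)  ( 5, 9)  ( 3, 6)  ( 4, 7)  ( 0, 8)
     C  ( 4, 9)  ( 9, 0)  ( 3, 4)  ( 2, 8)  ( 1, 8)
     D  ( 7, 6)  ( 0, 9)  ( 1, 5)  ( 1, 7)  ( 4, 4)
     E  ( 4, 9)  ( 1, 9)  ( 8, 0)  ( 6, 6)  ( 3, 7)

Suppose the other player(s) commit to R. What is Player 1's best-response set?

P1 best: {E}

u_1(A vs R) = 1
u_1(B vs R) = 3
u_1(C vs R) = 3
u_1(D vs R) = 1
u_1(E vs R) = 8
max payoff 8 at {E}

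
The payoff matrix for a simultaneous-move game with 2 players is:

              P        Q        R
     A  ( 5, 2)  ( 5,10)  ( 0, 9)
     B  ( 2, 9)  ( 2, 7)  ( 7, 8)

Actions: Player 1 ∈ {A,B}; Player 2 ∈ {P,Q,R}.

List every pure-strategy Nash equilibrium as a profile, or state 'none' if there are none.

Nash profiles: (A,Q)

(A,P): not NE [P2→Q gives 10>2]
(A,Q): NE
(A,R): not NE [P1→B gives 7>0; P2→Q gives 10>9]
(B,P): not NE [P1→A gives 5>2]
(B,Q): not NE [P1→A gives 5>2; P2→P gives 9>7]
(B,R): not NE [P2→P gives 9>8]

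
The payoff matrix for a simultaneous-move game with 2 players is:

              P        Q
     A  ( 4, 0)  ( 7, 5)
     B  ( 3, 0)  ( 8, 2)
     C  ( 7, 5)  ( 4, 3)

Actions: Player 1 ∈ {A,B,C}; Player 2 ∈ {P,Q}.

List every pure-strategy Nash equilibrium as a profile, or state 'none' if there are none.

(A,P): not NE [P1→C gives 7>4; P2→Q gives 5>0]
(A,Q): not NE [P1→B gives 8>7]
(B,P): not NE [P1→C gives 7>3; P2→Q gives 2>0]
(B,Q): NE
(C,P): NE
(C,Q): not NE [P1→B gives 8>4; P2→P gives 5>3]

PSNE = {(B,Q), (C,P)}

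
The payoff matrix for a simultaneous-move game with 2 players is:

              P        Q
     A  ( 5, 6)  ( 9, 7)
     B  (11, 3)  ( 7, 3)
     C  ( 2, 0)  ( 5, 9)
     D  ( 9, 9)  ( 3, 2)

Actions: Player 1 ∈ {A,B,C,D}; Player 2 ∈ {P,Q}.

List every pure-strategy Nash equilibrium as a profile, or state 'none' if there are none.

(A,P): not NE [P1→B gives 11>5; P2→Q gives 7>6]
(A,Q): NE
(B,P): NE
(B,Q): not NE [P1→A gives 9>7]
(C,P): not NE [P1→B gives 11>2; P2→Q gives 9>0]
(C,Q): not NE [P1→A gives 9>5]
(D,P): not NE [P1→B gives 11>9]
(D,Q): not NE [P1→A gives 9>3; P2→P gives 9>2]

NE set: (A,Q), (B,P)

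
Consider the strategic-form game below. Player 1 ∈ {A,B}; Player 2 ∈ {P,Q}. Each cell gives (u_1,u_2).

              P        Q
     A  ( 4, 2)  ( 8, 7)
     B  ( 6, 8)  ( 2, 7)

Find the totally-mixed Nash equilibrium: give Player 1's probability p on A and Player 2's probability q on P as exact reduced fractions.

P1 mixes 1/6 on A; P2 mixes 3/4 on P

P1 indiff ⇒ q·4+(1-q)·8 = q·6+(1-q)·2 ⇒ q(-2) = (1-q)(-6) ⇒ q = 3/4
P2 indiff ⇒ p·2+(1-p)·8 = p·7+(1-p)·7 ⇒ p(-5) = (1-p)(-1) ⇒ p = 1/6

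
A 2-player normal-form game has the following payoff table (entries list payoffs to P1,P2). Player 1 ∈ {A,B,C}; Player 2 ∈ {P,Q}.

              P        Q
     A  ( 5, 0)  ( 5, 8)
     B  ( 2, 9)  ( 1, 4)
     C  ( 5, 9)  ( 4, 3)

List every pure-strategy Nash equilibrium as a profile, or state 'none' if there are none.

Nash profiles: (A,Q), (C,P)

(A,P): not NE [P2→Q gives 8>0]
(A,Q): NE
(B,P): not NE [P1→C gives 5>2]
(B,Q): not NE [P1→A gives 5>1; P2→P gives 9>4]
(C,P): NE
(C,Q): not NE [P1→A gives 5>4; P2→P gives 9>3]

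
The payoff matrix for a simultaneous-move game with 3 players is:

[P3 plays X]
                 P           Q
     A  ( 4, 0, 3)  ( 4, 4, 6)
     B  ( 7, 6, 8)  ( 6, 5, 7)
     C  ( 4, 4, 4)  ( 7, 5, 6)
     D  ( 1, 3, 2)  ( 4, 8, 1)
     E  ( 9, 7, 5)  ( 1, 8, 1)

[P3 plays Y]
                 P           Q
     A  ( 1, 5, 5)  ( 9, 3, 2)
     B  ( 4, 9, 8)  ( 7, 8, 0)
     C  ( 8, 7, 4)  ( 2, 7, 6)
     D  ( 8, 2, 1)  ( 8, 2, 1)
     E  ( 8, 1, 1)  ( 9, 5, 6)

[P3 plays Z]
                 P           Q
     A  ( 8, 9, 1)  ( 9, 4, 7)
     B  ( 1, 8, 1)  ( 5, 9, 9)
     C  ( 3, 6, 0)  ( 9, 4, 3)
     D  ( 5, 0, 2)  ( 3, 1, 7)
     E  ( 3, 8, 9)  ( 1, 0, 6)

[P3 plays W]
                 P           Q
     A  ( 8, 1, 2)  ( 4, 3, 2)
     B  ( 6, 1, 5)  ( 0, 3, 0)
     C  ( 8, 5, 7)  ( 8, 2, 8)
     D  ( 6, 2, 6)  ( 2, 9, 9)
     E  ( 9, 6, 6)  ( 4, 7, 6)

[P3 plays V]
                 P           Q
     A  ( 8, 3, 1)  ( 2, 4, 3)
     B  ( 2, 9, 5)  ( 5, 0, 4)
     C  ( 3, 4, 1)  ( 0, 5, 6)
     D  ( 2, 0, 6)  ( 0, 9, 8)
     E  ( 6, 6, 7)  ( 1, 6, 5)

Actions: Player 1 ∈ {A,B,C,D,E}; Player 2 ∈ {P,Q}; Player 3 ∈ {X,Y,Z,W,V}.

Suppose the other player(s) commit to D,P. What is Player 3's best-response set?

u_3(X vs D,P) = 2
u_3(Y vs D,P) = 1
u_3(Z vs D,P) = 2
u_3(W vs D,P) = 6
u_3(V vs D,P) = 6
max payoff 6 at {W,V}

P3 best: {W,V}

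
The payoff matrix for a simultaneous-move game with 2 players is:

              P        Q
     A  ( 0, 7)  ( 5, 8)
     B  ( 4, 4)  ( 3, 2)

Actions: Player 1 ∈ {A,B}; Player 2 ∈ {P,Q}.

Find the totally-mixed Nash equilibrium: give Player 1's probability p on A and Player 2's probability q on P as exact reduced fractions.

P1 indiff ⇒ q·0+(1-q)·5 = q·4+(1-q)·3 ⇒ q(-4) = (1-q)(-2) ⇒ q = 1/3
P2 indiff ⇒ p·7+(1-p)·4 = p·8+(1-p)·2 ⇒ p(-1) = (1-p)(-2) ⇒ p = 2/3

(p,q) = (2/3, 1/3)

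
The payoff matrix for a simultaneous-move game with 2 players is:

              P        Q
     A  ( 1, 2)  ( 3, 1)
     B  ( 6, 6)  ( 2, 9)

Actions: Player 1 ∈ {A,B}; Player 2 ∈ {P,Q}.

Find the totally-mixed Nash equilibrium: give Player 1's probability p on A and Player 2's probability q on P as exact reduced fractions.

(p,q) = (3/4, 1/6)

P1 indiff ⇒ q·1+(1-q)·3 = q·6+(1-q)·2 ⇒ q(-5) = (1-q)(-1) ⇒ q = 1/6
P2 indiff ⇒ p·2+(1-p)·6 = p·1+(1-p)·9 ⇒ p(1) = (1-p)(3) ⇒ p = 3/4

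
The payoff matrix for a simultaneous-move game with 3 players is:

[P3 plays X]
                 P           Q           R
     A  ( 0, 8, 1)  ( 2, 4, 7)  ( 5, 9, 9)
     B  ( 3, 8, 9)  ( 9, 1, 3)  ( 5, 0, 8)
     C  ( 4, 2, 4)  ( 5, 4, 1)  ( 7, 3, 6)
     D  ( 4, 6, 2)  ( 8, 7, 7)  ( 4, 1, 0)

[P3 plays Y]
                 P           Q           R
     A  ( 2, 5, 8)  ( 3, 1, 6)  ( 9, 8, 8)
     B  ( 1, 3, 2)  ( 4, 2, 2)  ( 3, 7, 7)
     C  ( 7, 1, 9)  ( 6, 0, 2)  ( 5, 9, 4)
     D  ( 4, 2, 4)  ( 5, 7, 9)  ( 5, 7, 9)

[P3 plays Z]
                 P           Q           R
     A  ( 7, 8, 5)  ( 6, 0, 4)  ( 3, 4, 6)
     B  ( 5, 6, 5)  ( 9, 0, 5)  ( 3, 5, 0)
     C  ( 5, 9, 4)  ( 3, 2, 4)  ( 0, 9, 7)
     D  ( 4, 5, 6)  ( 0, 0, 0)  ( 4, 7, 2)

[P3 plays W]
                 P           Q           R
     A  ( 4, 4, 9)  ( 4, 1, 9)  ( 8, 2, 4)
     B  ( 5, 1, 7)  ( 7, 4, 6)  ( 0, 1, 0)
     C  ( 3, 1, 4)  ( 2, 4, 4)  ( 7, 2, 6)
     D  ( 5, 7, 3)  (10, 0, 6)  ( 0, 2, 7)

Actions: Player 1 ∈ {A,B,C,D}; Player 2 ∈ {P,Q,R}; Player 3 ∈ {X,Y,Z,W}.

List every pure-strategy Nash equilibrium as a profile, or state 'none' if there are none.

(A,P,X): not NE [P1→D gives 4>0; P2→R gives 9>8; P3→W gives 9>1]
(A,P,Y): not NE [P1→C gives 7>2; P2→R gives 8>5; P3→W gives 9>8]
(A,P,Z): not NE [P3→W gives 9>5]
(A,P,W): not NE [P1→D gives 5>4]
(A,Q,X): not NE [P1→B gives 9>2; P2→R gives 9>4; P3→W gives 9>7]
(A,Q,Y): not NE [P1→C gives 6>3; P2→R gives 8>1; P3→W gives 9>6]
(A,Q,Z): not NE [P1→B gives 9>6; P2→P gives 8>0; P3→W gives 9>4]
(A,Q,W): not NE [P1→D gives 10>4; P2→P gives 4>1]
(A,R,X): not NE [P1→C gives 7>5]
(A,R,Y): not NE [P3→X gives 9>8]
(A,R,Z): not NE [P1→D gives 4>3; P2→P gives 8>4; P3→X gives 9>6]
(A,R,W): not NE [P2→P gives 4>2; P3→X gives 9>4]
(B,P,X): not NE [P1→D gives 4>3]
(B,P,Y): not NE [P1→C gives 7>1; P2→R gives 7>3; P3→X gives 9>2]
(B,P,Z): not NE [P1→A gives 7>5; P3→X gives 9>5]
(B,P,W): not NE [P2→Q gives 4>1; P3→X gives 9>7]
(B,Q,X): not NE [P2→P gives 8>1; P3→W gives 6>3]
(B,Q,Y): not NE [P1→C gives 6>4; P2→R gives 7>2; P3→W gives 6>2]
(B,Q,Z): not NE [P2→P gives 6>0; P3→W gives 6>5]
(B,Q,W): not NE [P1→D gives 10>7]
(B,R,X): not NE [P1→C gives 7>5; P2→P gives 8>0]
(B,R,Y): not NE [P1→A gives 9>3; P3→X gives 8>7]
(B,R,Z): not NE [P1→D gives 4>3; P2→P gives 6>5; P3→X gives 8>0]
(B,R,W): not NE [P1→A gives 8>0; P2→Q gives 4>1; P3→X gives 8>0]
(C,P,X): not NE [P2→Q gives 4>2; P3→Y gives 9>4]
(C,P,Y): not NE [P2→R gives 9>1]
(C,P,Z): not NE [P1→A gives 7>5; P3→Y gives 9>4]
(C,P,W): not NE [P1→D gives 5>3; P2→Q gives 4>1; P3→Y gives 9>4]
(C,Q,X): not NE [P1→B gives 9>5; P3→W gives 4>1]
(C,Q,Y): not NE [P2→R gives 9>0; P3→W gives 4>2]
(C,Q,Z): not NE [P1→B gives 9>3; P2→R gives 9>2]
(C,Q,W): not NE [P1→D gives 10>2]
(C,R,X): not NE [P2→Q gives 4>3; P3→Z gives 7>6]
(C,R,Y): not NE [P1→A gives 9>5; P3→Z gives 7>4]
(C,R,Z): not NE [P1→D gives 4>0]
(C,R,W): not NE [P1→A gives 8>7; P2→Q gives 4>2; P3→Z gives 7>6]
(D,P,X): not NE [P2→Q gives 7>6; P3→Z gives 6>2]
(D,P,Y): not NE [P1→C gives 7>4; P2→R gives 7>2; P3→Z gives 6>4]
(D,P,Z): not NE [P1→A gives 7>4; P2→R gives 7>5]
(D,P,W): not NE [P3→Z gives 6>3]
(D,Q,X): not NE [P1→B gives 9>8; P3→Y gives 9>7]
(D,Q,Y): not NE [P1→C gives 6>5]
(D,Q,Z): not NE [P1→B gives 9>0; P2→R gives 7>0; P3→Y gives 9>0]
(D,Q,W): not NE [P2→P gives 7>0; P3→Y gives 9>6]
(D,R,X): not NE [P1→C gives 7>4; P2→Q gives 7>1; P3→Y gives 9>0]
(D,R,Y): not NE [P1→A gives 9>5]
(D,R,Z): not NE [P3→Y gives 9>2]
(D,R,W): not NE [P1→A gives 8>0; P2→P gives 7>2; P3→Y gives 9>7]

Equilibria: none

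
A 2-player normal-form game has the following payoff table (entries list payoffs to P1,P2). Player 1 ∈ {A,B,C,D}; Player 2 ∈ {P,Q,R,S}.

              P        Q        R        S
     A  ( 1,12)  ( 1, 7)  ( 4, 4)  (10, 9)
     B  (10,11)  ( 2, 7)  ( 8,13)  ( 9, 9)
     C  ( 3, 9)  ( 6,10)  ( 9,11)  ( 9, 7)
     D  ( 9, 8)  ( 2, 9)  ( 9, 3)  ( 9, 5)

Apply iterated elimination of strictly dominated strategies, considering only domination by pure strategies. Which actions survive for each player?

Survivors P1:{B,C,D} P2:{P,Q,R}

P2 drop S (P beats it: A:12>9 B:11>9 C:9>7 D:8>5)
P1 drop A (B beats it: P:10>1 Q:2>1 R:8>4)
P1→{B,C,D} P2→{P,Q,R}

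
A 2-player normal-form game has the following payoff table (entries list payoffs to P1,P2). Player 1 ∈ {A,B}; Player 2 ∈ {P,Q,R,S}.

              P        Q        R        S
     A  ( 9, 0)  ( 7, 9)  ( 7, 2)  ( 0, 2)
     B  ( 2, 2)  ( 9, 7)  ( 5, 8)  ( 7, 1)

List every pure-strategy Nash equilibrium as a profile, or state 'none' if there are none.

Equilibria: none

(A,P): not NE [P2→Q gives 9>0]
(A,Q): not NE [P1→B gives 9>7]
(A,R): not NE [P2→Q gives 9>2]
(A,S): not NE [P1→B gives 7>0; P2→Q gives 9>2]
(B,P): not NE [P1→A gives 9>2; P2→R gives 8>2]
(B,Q): not NE [P2→R gives 8>7]
(B,R): not NE [P1→A gives 7>5]
(B,S): not NE [P2→R gives 8>1]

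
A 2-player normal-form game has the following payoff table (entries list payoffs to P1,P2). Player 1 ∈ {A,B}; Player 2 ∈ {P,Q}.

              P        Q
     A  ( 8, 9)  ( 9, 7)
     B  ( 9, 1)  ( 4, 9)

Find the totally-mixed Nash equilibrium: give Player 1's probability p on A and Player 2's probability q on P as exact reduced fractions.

(p,q) = (4/5, 5/6)

P1 indiff ⇒ q·8+(1-q)·9 = q·9+(1-q)·4 ⇒ q(-1) = (1-q)(-5) ⇒ q = 5/6
P2 indiff ⇒ p·9+(1-p)·1 = p·7+(1-p)·9 ⇒ p(2) = (1-p)(8) ⇒ p = 4/5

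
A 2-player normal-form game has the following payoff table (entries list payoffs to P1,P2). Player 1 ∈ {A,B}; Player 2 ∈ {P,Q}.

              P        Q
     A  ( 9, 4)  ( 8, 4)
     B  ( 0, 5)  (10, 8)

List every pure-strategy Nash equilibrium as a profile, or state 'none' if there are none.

PSNE = {(A,P), (B,Q)}

(A,P): NE
(A,Q): not NE [P1→B gives 10>8]
(B,P): not NE [P1→A gives 9>0; P2→Q gives 8>5]
(B,Q): NE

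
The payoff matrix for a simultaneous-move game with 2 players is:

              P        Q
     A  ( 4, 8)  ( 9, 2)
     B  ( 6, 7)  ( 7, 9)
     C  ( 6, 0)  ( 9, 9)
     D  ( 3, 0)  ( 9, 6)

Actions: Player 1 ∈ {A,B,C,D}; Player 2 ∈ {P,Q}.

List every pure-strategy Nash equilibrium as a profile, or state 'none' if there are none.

(A,P): not NE [P1→C gives 6>4]
(A,Q): not NE [P2→P gives 8>2]
(B,P): not NE [P2→Q gives 9>7]
(B,Q): not NE [P1→D gives 9>7]
(C,P): not NE [P2→Q gives 9>0]
(C,Q): NE
(D,P): not NE [P1→C gives 6>3; P2→Q gives 6>0]
(D,Q): NE

Nash profiles: (C,Q), (D,Q)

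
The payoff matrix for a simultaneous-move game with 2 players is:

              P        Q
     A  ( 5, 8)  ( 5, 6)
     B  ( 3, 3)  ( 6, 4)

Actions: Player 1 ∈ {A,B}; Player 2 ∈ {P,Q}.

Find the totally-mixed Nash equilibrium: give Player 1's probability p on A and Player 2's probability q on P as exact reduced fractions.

P1 mixes 1/3 on A; P2 mixes 1/3 on P

P1 indiff ⇒ q·5+(1-q)·5 = q·3+(1-q)·6 ⇒ q(2) = (1-q)(1) ⇒ q = 1/3
P2 indiff ⇒ p·8+(1-p)·3 = p·6+(1-p)·4 ⇒ p(2) = (1-p)(1) ⇒ p = 1/3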